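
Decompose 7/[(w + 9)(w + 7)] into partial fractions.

7/(w + 9)(w + 7) = α/(w + 9) + β/(w + 7). α = 7/(-9 + 7) = -7/2, β = 7/(-7 + 9) = 7/2
Result: (-7/2)/(w + 9) + (7/2)/(w + 7)


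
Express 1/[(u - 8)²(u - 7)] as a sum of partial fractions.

Cover-up at u=7: γ = 1/(7 - 8)² = 1. Cover-up at u=8: β = 1/(8 - 7) = 1. Comparing u² coeff: α = -γ = -1
Result: -1/(u - 8) + 1/(u - 8)² + 1/(u - 7)


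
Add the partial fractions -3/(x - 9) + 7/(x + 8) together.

Common denominator (x - 9)(x + 8). Numerator: -3(x + 8) + 7(x - 9) = (-3x - 24) + (7x - 63) = 4x - 87
Result: (4x - 87)/[(x - 9)(x + 8)]


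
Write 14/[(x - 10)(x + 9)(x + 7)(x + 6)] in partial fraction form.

Using Heaviside cover-up: (7/2584)/(x - 10) - (7/57)/(x + 9) + (7/17)/(x + 7) - (7/24)/(x + 6)


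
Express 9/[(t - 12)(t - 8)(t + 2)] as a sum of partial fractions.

Using cover-up method: A = 9/56, B = -9/40, C = 9/140
Result: (9/56)/(t - 12) - (9/40)/(t - 8) + (9/140)/(t + 2)


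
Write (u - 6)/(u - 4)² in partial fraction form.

(u - 6) = α(u - 4) + β. At u = 4: β = 1·4 - 6 = -2. Coeff of u: α = 1
Result: 1/(u - 4) - 2/(u - 4)²


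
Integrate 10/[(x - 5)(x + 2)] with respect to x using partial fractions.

Decompose: 10/[(x - 5)(x + 2)] = (10/7)/(x - 5) - (10/7)/(x + 2). Integrate each term: (10/7) ln|(x - 5)| - (10/7) ln|(x + 2)| + C


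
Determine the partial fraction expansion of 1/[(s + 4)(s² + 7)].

Cover-up at s = -4: P = 1/((-4)² + 7) = 1/23. Then Q = -P = -1/23, R = -P·(0 - 4) = 4/23
Result: (1/23)/(s + 4) - ((1/23)s - 4/23)/(s² + 7)


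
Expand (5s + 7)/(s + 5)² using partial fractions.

(5s + 7) = A(s + 5) + B. At s = -5: B = 5·(-5) + 7 = -18. Coeff of s: A = 5
Result: 5/(s + 5) - 18/(s + 5)²


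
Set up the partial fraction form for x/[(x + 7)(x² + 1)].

Linear + irreducible quadratic: P/(x + 7) + (Qx + R)/(x² + 1)


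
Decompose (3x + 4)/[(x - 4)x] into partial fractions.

At x=4: α = (3·4 + 4)/(4 - 0) = 4. At x=0: β = (3·0 + 4)/(0 - 4) = -1
Result: 4/(x - 4) - 1/x


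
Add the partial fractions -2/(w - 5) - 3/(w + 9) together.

Common denominator (w - 5)(w + 9). Numerator: -2(w + 9) - 3(w - 5) = (-2w - 18) - (3w - 15) = -5w - 3
Result: (-5w - 3)/[(w - 5)(w + 9)]


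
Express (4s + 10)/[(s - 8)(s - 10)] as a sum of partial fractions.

At s=8: A = (4·8 + 10)/(8 - 10) = -21. At s=10: B = (4·10 + 10)/(10 - 8) = 25
Result: -21/(s - 8) + 25/(s - 10)


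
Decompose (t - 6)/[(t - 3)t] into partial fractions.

At t=3: P = (1·3 - 6)/(3 - 0) = -1. At t=0: Q = (1·0 - 6)/(0 - 3) = 2
Result: -1/(t - 3) + 2/t


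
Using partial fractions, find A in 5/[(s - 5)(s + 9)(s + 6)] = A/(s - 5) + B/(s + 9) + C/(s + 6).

Cover-up at s = 5: A = 5/[(5 + 9)(5 + 6)] = 5/[(14)(11)] = 5/154


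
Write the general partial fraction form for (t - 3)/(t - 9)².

Repeated linear factor: A/(t - 9) + B/(t - 9)²


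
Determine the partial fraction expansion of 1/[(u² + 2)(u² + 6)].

Coefficient matching gives P = R = 0, Q = 1/(6-2) = 1/4, S = -Q = -1/4
Result: (1/4)/(u² + 2) - (1/4)/(u² + 6)


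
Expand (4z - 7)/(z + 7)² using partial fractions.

(4z - 7) = P(z + 7) + Q. At z = -7: Q = 4·(-7) - 7 = -35. Coeff of z: P = 4
Result: 4/(z + 7) - 35/(z + 7)²


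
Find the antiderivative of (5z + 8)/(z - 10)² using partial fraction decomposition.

Decompose: P = 5, Q = 5·10 + 8 = 58, so (5z + 8)/(z - 10)² = 5/(z - 10) + 58/(z - 10)². Integrate: ∫ P/(z - 10) dz = 5 ln|(z - 10)|; ∫ Q/(z - 10)² dz = -58/(z - 10). Sum: 5 ln|(z - 10)| - 58/(z - 10) + C


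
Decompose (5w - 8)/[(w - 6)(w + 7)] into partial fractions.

At w=6: α = (5·6 - 8)/(6 + 7) = 22/13. At w=-7: β = (5·(-7) - 8)/(-7 - 6) = 43/13
Result: (22/13)/(w - 6) + (43/13)/(w + 7)


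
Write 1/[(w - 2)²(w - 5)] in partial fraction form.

Cover-up at w=5: R = 1/(5 - 2)² = 1/9. Cover-up at w=2: Q = 1/(2 - 5) = -1/3. Comparing w² coeff: P = -R = -1/9
Result: (-1/9)/(w - 2) - (1/3)/(w - 2)² + (1/9)/(w - 5)


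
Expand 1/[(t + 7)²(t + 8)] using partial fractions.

Cover-up at t=-8: C = 1/(-8 + 7)² = 1. Cover-up at t=-7: B = 1/(-7 + 8) = 1. Comparing t² coeff: A = -C = -1
Result: -1/(t + 7) + 1/(t + 7)² + 1/(t + 8)


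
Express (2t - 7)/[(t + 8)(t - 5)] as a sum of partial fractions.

At t=-8: A = (2·(-8) - 7)/(-8 - 5) = 23/13. At t=5: B = (2·5 - 7)/(5 + 8) = 3/13
Result: (23/13)/(t + 8) + (3/13)/(t - 5)


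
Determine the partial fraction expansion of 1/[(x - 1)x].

1/(x - 1)x = P/(x - 1) + Q/x. P = 1/(1 - 0) = 1, Q = 1/(0 - 1) = -1
Result: 1/(x - 1) - 1/x


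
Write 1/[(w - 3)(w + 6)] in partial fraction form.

1/(w - 3)(w + 6) = P/(w - 3) + Q/(w + 6). P = 1/(3 + 6) = 1/9, Q = 1/(-6 - 3) = -1/9
Result: (1/9)/(w - 3) - (1/9)/(w + 6)


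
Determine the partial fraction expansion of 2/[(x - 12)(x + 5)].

2/(x - 12)(x + 5) = A/(x - 12) + B/(x + 5). A = 2/(12 + 5) = 2/17, B = 2/(-5 - 12) = -2/17
Result: (2/17)/(x - 12) - (2/17)/(x + 5)


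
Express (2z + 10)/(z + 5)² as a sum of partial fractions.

(2z + 10) = P(z + 5) + Q. At z = -5: Q = 2·(-5) + 10 = 0. Coeff of z: P = 2
Result: 2/(z + 5)


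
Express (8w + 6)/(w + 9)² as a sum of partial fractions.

(8w + 6) = A(w + 9) + B. At w = -9: B = 8·(-9) + 6 = -66. Coeff of w: A = 8
Result: 8/(w + 9) - 66/(w + 9)²


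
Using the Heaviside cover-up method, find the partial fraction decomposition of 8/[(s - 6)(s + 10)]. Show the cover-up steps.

Cover (s - 6): set s=6, get α = 8/(6 + 10) = 1/2. Cover (s + 10): set s=-10, get β = 8/(-10 - 6) = -1/2.
Result: (1/2)/(s - 6) - (1/2)/(s + 10)


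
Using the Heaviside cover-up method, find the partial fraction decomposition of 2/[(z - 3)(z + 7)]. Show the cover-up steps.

Cover (z - 3): set z=3, get P = 2/(3 + 7) = 1/5. Cover (z + 7): set z=-7, get Q = 2/(-7 - 3) = -1/5.
Result: (1/5)/(z - 3) - (1/5)/(z + 7)


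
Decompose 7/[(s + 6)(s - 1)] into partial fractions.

7/(s + 6)(s - 1) = α/(s + 6) + β/(s - 1). α = 7/(-6 - 1) = -1, β = 7/(1 + 6) = 1
Result: -1/(s + 6) + 1/(s - 1)


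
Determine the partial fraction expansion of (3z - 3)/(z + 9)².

(3z - 3) = P(z + 9) + Q. At z = -9: Q = 3·(-9) - 3 = -30. Coeff of z: P = 3
Result: 3/(z + 9) - 30/(z + 9)²


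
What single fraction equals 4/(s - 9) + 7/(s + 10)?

Common denominator (s - 9)(s + 10). Numerator: 4(s + 10) + 7(s - 9) = (4s + 40) + (7s - 63) = 11s - 23
Result: (11s - 23)/[(s - 9)(s + 10)]


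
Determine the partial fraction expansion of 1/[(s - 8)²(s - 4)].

Cover-up at s=4: γ = 1/(4 - 8)² = 1/16. Cover-up at s=8: β = 1/(8 - 4) = 1/4. Comparing s² coeff: α = -γ = -1/16
Result: (-1/16)/(s - 8) + (1/4)/(s - 8)² + (1/16)/(s - 4)


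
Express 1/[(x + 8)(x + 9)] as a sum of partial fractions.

1/(x + 8)(x + 9) = P/(x + 8) + Q/(x + 9). P = 1/(-8 + 9) = 1, Q = 1/(-9 + 8) = -1
Result: 1/(x + 8) - 1/(x + 9)


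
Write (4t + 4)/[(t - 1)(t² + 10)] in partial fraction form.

At t=1: P = (4·1 + 4)/(1² + 10) = 8/11. Q = -P = -8/11, R = 4 - 1·P = 36/11
Result: (8/11)/(t - 1) - ((8/11)t - 36/11)/(t² + 10)


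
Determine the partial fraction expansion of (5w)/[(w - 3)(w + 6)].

At w=3: P = (5·3 + 0)/(3 + 6) = 5/3. At w=-6: Q = (5·(-6) + 0)/(-6 - 3) = 10/3
Result: (5/3)/(w - 3) + (10/3)/(w + 6)


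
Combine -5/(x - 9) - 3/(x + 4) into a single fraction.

Common denominator (x - 9)(x + 4). Numerator: -5(x + 4) - 3(x - 9) = (-5x - 20) - (3x - 27) = -8x + 7
Result: (-8x + 7)/[(x - 9)(x + 4)]


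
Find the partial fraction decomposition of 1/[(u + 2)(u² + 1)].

Cover-up at u = -2: A = 1/((-2)² + 1) = 1/5. Then B = -A = -1/5, C = -A·(0 - 2) = 2/5
Result: (1/5)/(u + 2) - ((1/5)u - 2/5)/(u² + 1)


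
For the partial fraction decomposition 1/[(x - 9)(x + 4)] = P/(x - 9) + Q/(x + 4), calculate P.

Cover-up at x = 9: P = 1/(9 + 4) = 1/13


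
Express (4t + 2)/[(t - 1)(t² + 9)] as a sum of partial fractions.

At t=1: P = (4·1 + 2)/(1² + 9) = 3/5. Q = -P = -3/5, R = 4 - 1·P = 17/5
Result: (3/5)/(t - 1) - ((3/5)t - 17/5)/(t² + 9)


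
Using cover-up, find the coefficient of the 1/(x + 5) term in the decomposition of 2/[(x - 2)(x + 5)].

Cover (x + 5), set x=-5: 2/((x - 2) at x=-5) = 2/(-7) = -2/7


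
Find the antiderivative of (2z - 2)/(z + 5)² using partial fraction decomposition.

Decompose: P = 2, Q = 2·(-5) - 2 = -12, so (2z - 2)/(z + 5)² = 2/(z + 5) - 12/(z + 5)². Integrate: ∫ P/(z + 5) dz = 2 ln|(z + 5)|; ∫ Q/(z + 5)² dz = 12/(z + 5). Sum: 2 ln|(z + 5)| + 12/(z + 5) + C


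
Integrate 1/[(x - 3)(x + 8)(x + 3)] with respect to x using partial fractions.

Cover-up: α = 1/66, β = 1/55, γ = -1/30. Decomposition: (1/66)/(x - 3) + (1/55)/(x + 8) - (1/30)/(x + 3). Integrate each term: (1/66) ln|(x - 3)| + (1/55) ln|(x + 8)| - (1/30) ln|(x + 3)| + C


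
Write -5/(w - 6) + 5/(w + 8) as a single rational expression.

Common denominator (w - 6)(w + 8). Numerator: -5(w + 8) + 5(w - 6) = (-5w - 40) + (5w - 30) = -70
Result: (-70)/[(w - 6)(w + 8)]


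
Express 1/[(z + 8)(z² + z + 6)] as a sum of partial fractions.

Cover-up at z = -8: α = 1/((-8)² + 1·(-8) + 6) = 1/62. Then β = -α = -1/62, γ = -α·(1 - 8) = 7/62
Result: (1/62)/(z + 8) - ((1/62)z - 7/62)/(z² + z + 6)


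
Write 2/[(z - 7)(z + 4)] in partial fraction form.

2/(z - 7)(z + 4) = P/(z - 7) + Q/(z + 4). P = 2/(7 + 4) = 2/11, Q = 2/(-4 - 7) = -2/11
Result: (2/11)/(z - 7) - (2/11)/(z + 4)


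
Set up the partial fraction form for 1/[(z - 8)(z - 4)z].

Three distinct linear factors: P/(z - 8) + Q/(z - 4) + R/z


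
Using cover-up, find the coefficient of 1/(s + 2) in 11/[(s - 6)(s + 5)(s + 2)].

Cover (s + 2), set s=-2: 11/[(-2 - 6)(-2 + 5)] = -11/24


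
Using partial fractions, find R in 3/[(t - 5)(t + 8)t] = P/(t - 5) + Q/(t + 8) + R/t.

Cover-up at t = 0: R = 3/[(0 - 5)(0 + 8)] = 3/[(-5)(8)] = -3/40


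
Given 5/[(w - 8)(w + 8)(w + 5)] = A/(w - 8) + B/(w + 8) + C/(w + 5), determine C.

Cover-up at w = -5: C = 5/[(-5 - 8)(-5 + 8)] = 5/[(-13)(3)] = -5/39


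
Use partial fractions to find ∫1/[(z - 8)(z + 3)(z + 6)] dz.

Cover-up: α = 1/154, β = -1/33, γ = 1/42. Decomposition: (1/154)/(z - 8) - (1/33)/(z + 3) + (1/42)/(z + 6). Integrate each term: (1/154) ln|(z - 8)| - (1/33) ln|(z + 3)| + (1/42) ln|(z + 6)| + C


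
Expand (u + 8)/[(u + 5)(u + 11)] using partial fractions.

At u=-5: α = (1·(-5) + 8)/(-5 + 11) = 1/2. At u=-11: β = (1·(-11) + 8)/(-11 + 5) = 1/2
Result: (1/2)/(u + 5) + (1/2)/(u + 11)


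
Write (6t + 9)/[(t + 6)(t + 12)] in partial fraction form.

At t=-6: α = (6·(-6) + 9)/(-6 + 12) = -9/2. At t=-12: β = (6·(-12) + 9)/(-12 + 6) = 21/2
Result: (-9/2)/(t + 6) + (21/2)/(t + 12)


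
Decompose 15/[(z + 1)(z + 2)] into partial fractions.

15/(z + 1)(z + 2) = P/(z + 1) + Q/(z + 2). P = 15/(-1 + 2) = 15, Q = 15/(-2 + 1) = -15
Result: 15/(z + 1) - 15/(z + 2)


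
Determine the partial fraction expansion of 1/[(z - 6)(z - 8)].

1/(z - 6)(z - 8) = α/(z - 6) + β/(z - 8). α = 1/(6 - 8) = -1/2, β = 1/(8 - 6) = 1/2
Result: (-1/2)/(z - 6) + (1/2)/(z - 8)


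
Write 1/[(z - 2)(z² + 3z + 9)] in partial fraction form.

Cover-up at z = 2: A = 1/(2² + 3·2 + 9) = 1/19. Then B = -A = -1/19, C = -A·(3 + 2) = -5/19
Result: (1/19)/(z - 2) - ((1/19)z + 5/19)/(z² + 3z + 9)


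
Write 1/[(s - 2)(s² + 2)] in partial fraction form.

Cover-up at s = 2: A = 1/(2² + 2) = 1/6. Then B = -A = -1/6, C = -A·(0 + 2) = -1/3
Result: (1/6)/(s - 2) - ((1/6)s + 1/3)/(s² + 2)


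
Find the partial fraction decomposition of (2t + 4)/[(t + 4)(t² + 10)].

At t=-4: α = (2·(-4) + 4)/((-4)² + 10) = -2/13. β = -α = 2/13, γ = 2 - (-4)·α = 18/13
Result: (-2/13)/(t + 4) + ((2/13)t + 18/13)/(t² + 10)


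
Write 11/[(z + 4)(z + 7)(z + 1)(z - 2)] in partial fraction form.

Using Heaviside cover-up: (11/54)/(z + 4) - (11/162)/(z + 7) - (11/54)/(z + 1) + (11/162)/(z - 2)


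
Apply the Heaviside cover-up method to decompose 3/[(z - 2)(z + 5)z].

Cover (z - 2), z=2: A = 3/[(2 + 5)(2 - 0)] = 3/14. Cover (z + 5), z=-5: B = 3/[(-5 - 2)(-5 - 0)] = 3/35. Cover z, z=0: C = 3/[(0 - 2)(0 + 5)] = -3/10.
Result: (3/14)/(z - 2) + (3/35)/(z + 5) - (3/10)/z


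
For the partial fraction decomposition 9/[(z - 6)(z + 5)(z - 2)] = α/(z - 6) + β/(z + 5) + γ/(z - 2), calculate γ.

Cover-up at z = 2: γ = 9/[(2 - 6)(2 + 5)] = 9/[(-4)(7)] = -9/28


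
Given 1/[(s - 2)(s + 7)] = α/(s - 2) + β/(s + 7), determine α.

Cover-up at s = 2: α = 1/(2 + 7) = 1/9


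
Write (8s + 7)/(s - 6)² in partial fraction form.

(8s + 7) = α(s - 6) + β. At s = 6: β = 8·6 + 7 = 55. Coeff of s: α = 8
Result: 8/(s - 6) + 55/(s - 6)²


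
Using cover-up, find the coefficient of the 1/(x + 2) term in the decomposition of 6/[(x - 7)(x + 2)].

Cover (x + 2), set x=-2: 6/((x - 7) at x=-2) = 6/(-9) = -2/3


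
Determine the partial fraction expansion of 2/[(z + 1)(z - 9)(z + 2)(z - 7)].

Using Heaviside cover-up: (1/40)/(z + 1) + (1/110)/(z - 9) - (2/99)/(z + 2) - (1/72)/(z - 7)


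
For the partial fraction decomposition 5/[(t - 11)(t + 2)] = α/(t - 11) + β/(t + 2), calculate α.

Cover-up at t = 11: α = 5/(11 + 2) = 5/13


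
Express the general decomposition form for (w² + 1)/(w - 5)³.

Repeated linear factor (power 3): A/(w - 5) + B/(w - 5)² + C/(w - 5)³


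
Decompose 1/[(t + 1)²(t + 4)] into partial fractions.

Cover-up at t=-4: C = 1/(-4 + 1)² = 1/9. Cover-up at t=-1: B = 1/(-1 + 4) = 1/3. Comparing t² coeff: A = -C = -1/9
Result: (-1/9)/(t + 1) + (1/3)/(t + 1)² + (1/9)/(t + 4)


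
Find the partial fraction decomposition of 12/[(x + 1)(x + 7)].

12/(x + 1)(x + 7) = A/(x + 1) + B/(x + 7). A = 12/(-1 + 7) = 2, B = 12/(-7 + 1) = -2
Result: 2/(x + 1) - 2/(x + 7)


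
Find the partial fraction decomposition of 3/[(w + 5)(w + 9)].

3/(w + 5)(w + 9) = A/(w + 5) + B/(w + 9). A = 3/(-5 + 9) = 3/4, B = 3/(-9 + 5) = -3/4
Result: (3/4)/(w + 5) - (3/4)/(w + 9)


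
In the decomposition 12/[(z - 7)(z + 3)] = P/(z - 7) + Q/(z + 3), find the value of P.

Cover-up at z = 7: P = 12/(7 + 3) = 12/10 = 6/5


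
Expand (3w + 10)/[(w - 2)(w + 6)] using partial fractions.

At w=2: A = (3·2 + 10)/(2 + 6) = 2. At w=-6: B = (3·(-6) + 10)/(-6 - 2) = 1
Result: 2/(w - 2) + 1/(w + 6)


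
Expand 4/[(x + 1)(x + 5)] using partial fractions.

4/(x + 1)(x + 5) = α/(x + 1) + β/(x + 5). α = 4/(-1 + 5) = 1, β = 4/(-5 + 1) = -1
Result: 1/(x + 1) - 1/(x + 5)


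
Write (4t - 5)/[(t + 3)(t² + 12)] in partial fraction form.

At t=-3: α = (4·(-3) - 5)/((-3)² + 12) = -17/21. β = -α = 17/21, γ = 4 - (-3)·α = 11/7
Result: (-17/21)/(t + 3) + ((17/21)t + 11/7)/(t² + 12)


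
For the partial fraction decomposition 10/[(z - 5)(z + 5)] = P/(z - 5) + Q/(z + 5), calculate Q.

Cover-up at z = -5: Q = 10/(-5 - 5) = -10/10 = -1


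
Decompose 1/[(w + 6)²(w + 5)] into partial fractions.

Cover-up at w=-5: R = 1/(-5 + 6)² = 1. Cover-up at w=-6: Q = 1/(-6 + 5) = -1. Comparing w² coeff: P = -R = -1
Result: -1/(w + 6) - 1/(w + 6)² + 1/(w + 5)


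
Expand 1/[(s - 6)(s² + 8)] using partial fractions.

Cover-up at s = 6: A = 1/(6² + 8) = 1/44. Then B = -A = -1/44, C = -A·(0 + 6) = -3/22
Result: (1/44)/(s - 6) - ((1/44)s + 3/22)/(s² + 8)


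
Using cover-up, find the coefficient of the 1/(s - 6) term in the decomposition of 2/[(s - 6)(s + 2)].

Cover (s - 6), set s=6: 2/((s + 2) at s=6) = 2/(8) = 1/4


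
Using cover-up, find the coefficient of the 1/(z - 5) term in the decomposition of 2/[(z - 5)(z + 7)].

Cover (z - 5), set z=5: 2/((z + 7) at z=5) = 2/(12) = 1/6


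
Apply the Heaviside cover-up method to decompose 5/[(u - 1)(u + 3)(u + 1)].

Cover (u - 1), u=1: A = 5/[(1 + 3)(1 + 1)] = 5/8. Cover (u + 3), u=-3: B = 5/[(-3 - 1)(-3 + 1)] = 5/8. Cover (u + 1), u=-1: C = 5/[(-1 - 1)(-1 + 3)] = -5/4.
Result: (5/8)/(u - 1) + (5/8)/(u + 3) - (5/4)/(u + 1)


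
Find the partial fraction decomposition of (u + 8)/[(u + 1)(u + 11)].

At u=-1: α = (1·(-1) + 8)/(-1 + 11) = 7/10. At u=-11: β = (1·(-11) + 8)/(-11 + 1) = 3/10
Result: (7/10)/(u + 1) + (3/10)/(u + 11)


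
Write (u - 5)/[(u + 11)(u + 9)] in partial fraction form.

At u=-11: A = (1·(-11) - 5)/(-11 + 9) = 8. At u=-9: B = (1·(-9) - 5)/(-9 + 11) = -7
Result: 8/(u + 11) - 7/(u + 9)


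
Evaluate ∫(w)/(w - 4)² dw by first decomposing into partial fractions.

Decompose: P = 1, Q = 1·4 + 0 = 4, so (w)/(w - 4)² = 1/(w - 4) + 4/(w - 4)². Integrate: ∫ P/(w - 4) dw = ln|(w - 4)|; ∫ Q/(w - 4)² dw = -4/(w - 4). Sum: ln|(w - 4)| - 4/(w - 4) + C


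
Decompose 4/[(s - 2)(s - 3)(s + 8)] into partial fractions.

Using cover-up method: α = -2/5, β = 4/11, γ = 2/55
Result: (-2/5)/(s - 2) + (4/11)/(s - 3) + (2/55)/(s + 8)


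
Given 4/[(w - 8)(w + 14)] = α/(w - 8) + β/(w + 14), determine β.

Cover-up at w = -14: β = 4/(-14 - 8) = -4/22 = -2/11


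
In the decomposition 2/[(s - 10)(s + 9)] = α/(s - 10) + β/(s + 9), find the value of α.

Cover-up at s = 10: α = 2/(10 + 9) = 2/19


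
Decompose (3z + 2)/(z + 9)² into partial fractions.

(3z + 2) = α(z + 9) + β. At z = -9: β = 3·(-9) + 2 = -25. Coeff of z: α = 3
Result: 3/(z + 9) - 25/(z + 9)²


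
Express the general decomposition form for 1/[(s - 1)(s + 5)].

Distinct linear factors: A/(s - 1) + B/(s + 5)


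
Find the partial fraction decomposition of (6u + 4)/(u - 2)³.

(6u + 4) = A(u - 2)² + B(u - 2) + C. At u = 2: C = 6·2 + 4 = 16. Coefficients: A = 0, B = 6
Result: 6/(u - 2)² + 16/(u - 2)³


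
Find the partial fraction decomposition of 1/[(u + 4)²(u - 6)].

Cover-up at u=6: C = 1/(6 + 4)² = 1/100. Cover-up at u=-4: B = 1/(-4 - 6) = -1/10. Comparing u² coeff: A = -C = -1/100
Result: (-1/100)/(u + 4) - (1/10)/(u + 4)² + (1/100)/(u - 6)


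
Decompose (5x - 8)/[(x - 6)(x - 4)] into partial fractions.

At x=6: P = (5·6 - 8)/(6 - 4) = 11. At x=4: Q = (5·4 - 8)/(4 - 6) = -6
Result: 11/(x - 6) - 6/(x - 4)


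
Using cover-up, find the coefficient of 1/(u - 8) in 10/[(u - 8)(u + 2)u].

Cover (u - 8), set u=8: 10/[(8 + 2)(8 - 0)] = 1/8


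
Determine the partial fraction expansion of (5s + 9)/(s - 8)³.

(5s + 9) = A(s - 8)² + B(s - 8) + C. At s = 8: C = 5·8 + 9 = 49. Coefficients: A = 0, B = 5
Result: 5/(s - 8)² + 49/(s - 8)³


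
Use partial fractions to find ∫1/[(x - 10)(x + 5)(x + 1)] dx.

Cover-up: P = 1/165, Q = 1/60, R = -1/44. Decomposition: (1/165)/(x - 10) + (1/60)/(x + 5) - (1/44)/(x + 1). Integrate each term: (1/165) ln|(x - 10)| + (1/60) ln|(x + 5)| - (1/44) ln|(x + 1)| + C


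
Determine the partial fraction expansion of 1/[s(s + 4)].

1/s(s + 4) = P/s + Q/(s + 4). P = 1/(0 + 4) = 1/4, Q = 1/(-4 - 0) = -1/4
Result: (1/4)/s - (1/4)/(s + 4)


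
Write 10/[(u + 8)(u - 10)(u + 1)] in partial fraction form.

Using cover-up method: A = 5/63, B = 5/99, C = -10/77
Result: (5/63)/(u + 8) + (5/99)/(u - 10) - (10/77)/(u + 1)


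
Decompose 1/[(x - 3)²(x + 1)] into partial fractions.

Cover-up at x=-1: γ = 1/(-1 - 3)² = 1/16. Cover-up at x=3: β = 1/(3 + 1) = 1/4. Comparing x² coeff: α = -γ = -1/16
Result: (-1/16)/(x - 3) + (1/4)/(x - 3)² + (1/16)/(x + 1)


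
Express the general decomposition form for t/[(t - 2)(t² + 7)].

Linear + irreducible quadratic: A/(t - 2) + (Bt + C)/(t² + 7)


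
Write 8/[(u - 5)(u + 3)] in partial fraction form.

8/(u - 5)(u + 3) = A/(u - 5) + B/(u + 3). A = 8/(5 + 3) = 1, B = 8/(-3 - 5) = -1
Result: 1/(u - 5) - 1/(u + 3)


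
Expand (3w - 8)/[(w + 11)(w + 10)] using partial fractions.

At w=-11: α = (3·(-11) - 8)/(-11 + 10) = 41. At w=-10: β = (3·(-10) - 8)/(-10 + 11) = -38
Result: 41/(w + 11) - 38/(w + 10)


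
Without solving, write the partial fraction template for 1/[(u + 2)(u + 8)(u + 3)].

Three distinct linear factors: P/(u + 2) + Q/(u + 8) + R/(u + 3)


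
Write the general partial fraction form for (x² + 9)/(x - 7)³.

Repeated linear factor (power 3): α/(x - 7) + β/(x - 7)² + γ/(x - 7)³


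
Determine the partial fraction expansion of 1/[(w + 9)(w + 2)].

1/(w + 9)(w + 2) = P/(w + 9) + Q/(w + 2). P = 1/(-9 + 2) = -1/7, Q = 1/(-2 + 9) = 1/7
Result: (-1/7)/(w + 9) + (1/7)/(w + 2)


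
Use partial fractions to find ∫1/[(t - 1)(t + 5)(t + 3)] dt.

Cover-up: A = 1/24, B = 1/12, C = -1/8. Decomposition: (1/24)/(t - 1) + (1/12)/(t + 5) - (1/8)/(t + 3). Integrate each term: (1/24) ln|(t - 1)| + (1/12) ln|(t + 5)| - (1/8) ln|(t + 3)| + C


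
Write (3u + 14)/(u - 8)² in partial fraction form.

(3u + 14) = P(u - 8) + Q. At u = 8: Q = 3·8 + 14 = 38. Coeff of u: P = 3
Result: 3/(u - 8) + 38/(u - 8)²


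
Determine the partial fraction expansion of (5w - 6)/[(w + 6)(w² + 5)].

At w=-6: P = (5·(-6) - 6)/((-6)² + 5) = -36/41. Q = -P = 36/41, R = 5 - (-6)·P = -11/41
Result: (-36/41)/(w + 6) + ((36/41)w - 11/41)/(w² + 5)


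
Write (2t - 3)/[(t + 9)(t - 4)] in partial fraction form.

At t=-9: A = (2·(-9) - 3)/(-9 - 4) = 21/13. At t=4: B = (2·4 - 3)/(4 + 9) = 5/13
Result: (21/13)/(t + 9) + (5/13)/(t - 4)


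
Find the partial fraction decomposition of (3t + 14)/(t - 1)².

(3t + 14) = α(t - 1) + β. At t = 1: β = 3·1 + 14 = 17. Coeff of t: α = 3
Result: 3/(t - 1) + 17/(t - 1)²


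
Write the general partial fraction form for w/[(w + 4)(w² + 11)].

Linear + irreducible quadratic: α/(w + 4) + (βw + γ)/(w² + 11)


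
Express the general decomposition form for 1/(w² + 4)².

Repeated quadratic factor: (Pw + Q)/(w² + 4) + (Rw + S)/(w² + 4)²


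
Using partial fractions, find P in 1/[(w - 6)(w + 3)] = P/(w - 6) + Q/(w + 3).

Cover-up at w = 6: P = 1/(6 + 3) = 1/9


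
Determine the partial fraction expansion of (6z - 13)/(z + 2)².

(6z - 13) = P(z + 2) + Q. At z = -2: Q = 6·(-2) - 13 = -25. Coeff of z: P = 6
Result: 6/(z + 2) - 25/(z + 2)²


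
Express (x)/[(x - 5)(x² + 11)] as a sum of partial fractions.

At x=5: α = (1·5 + 0)/(5² + 11) = 5/36. β = -α = -5/36, γ = 1 - 5·α = 11/36
Result: (5/36)/(x - 5) - ((5/36)x - 11/36)/(x² + 11)


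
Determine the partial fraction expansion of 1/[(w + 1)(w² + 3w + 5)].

Cover-up at w = -1: A = 1/((-1)² + 3·(-1) + 5) = 1/3. Then B = -A = -1/3, C = -A·(3 - 1) = -2/3
Result: (1/3)/(w + 1) - ((1/3)w + 2/3)/(w² + 3w + 5)


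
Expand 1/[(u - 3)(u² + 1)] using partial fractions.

Cover-up at u = 3: A = 1/(3² + 1) = 1/10. Then B = -A = -1/10, C = -A·(0 + 3) = -3/10
Result: (1/10)/(u - 3) - ((1/10)u + 3/10)/(u² + 1)


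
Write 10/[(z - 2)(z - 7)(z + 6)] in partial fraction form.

Using cover-up method: P = -1/4, Q = 2/13, R = 5/52
Result: (-1/4)/(z - 2) + (2/13)/(z - 7) + (5/52)/(z + 6)


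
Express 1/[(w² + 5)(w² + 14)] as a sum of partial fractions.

Coefficient matching gives P = R = 0, Q = 1/(14-5) = 1/9, S = -Q = -1/9
Result: (1/9)/(w² + 5) - (1/9)/(w² + 14)


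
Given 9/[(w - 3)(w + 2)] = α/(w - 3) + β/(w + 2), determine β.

Cover-up at w = -2: β = 9/(-2 - 3) = -9/5


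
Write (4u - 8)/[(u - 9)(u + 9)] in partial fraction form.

At u=9: P = (4·9 - 8)/(9 + 9) = 14/9. At u=-9: Q = (4·(-9) - 8)/(-9 - 9) = 22/9
Result: (14/9)/(u - 9) + (22/9)/(u + 9)


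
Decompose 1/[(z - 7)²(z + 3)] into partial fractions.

Cover-up at z=-3: γ = 1/(-3 - 7)² = 1/100. Cover-up at z=7: β = 1/(7 + 3) = 1/10. Comparing z² coeff: α = -γ = -1/100
Result: (-1/100)/(z - 7) + (1/10)/(z - 7)² + (1/100)/(z + 3)


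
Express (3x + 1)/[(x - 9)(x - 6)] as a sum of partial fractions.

At x=9: A = (3·9 + 1)/(9 - 6) = 28/3. At x=6: B = (3·6 + 1)/(6 - 9) = -19/3
Result: (28/3)/(x - 9) - (19/3)/(x - 6)


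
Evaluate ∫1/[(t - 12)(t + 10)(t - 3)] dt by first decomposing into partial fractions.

Cover-up: P = 1/198, Q = 1/286, R = -1/117. Decomposition: (1/198)/(t - 12) + (1/286)/(t + 10) - (1/117)/(t - 3). Integrate each term: (1/198) ln|(t - 12)| + (1/286) ln|(t + 10)| - (1/117) ln|(t - 3)| + C


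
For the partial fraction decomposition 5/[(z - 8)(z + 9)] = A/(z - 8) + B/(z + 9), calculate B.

Cover-up at z = -9: B = 5/(-9 - 8) = -5/17


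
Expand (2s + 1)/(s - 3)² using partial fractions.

(2s + 1) = A(s - 3) + B. At s = 3: B = 2·3 + 1 = 7. Coeff of s: A = 2
Result: 2/(s - 3) + 7/(s - 3)²


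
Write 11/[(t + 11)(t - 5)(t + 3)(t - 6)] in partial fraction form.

Using Heaviside cover-up: (-11/2176)/(t + 11) - (11/128)/(t - 5) + (11/576)/(t + 3) + (11/153)/(t - 6)


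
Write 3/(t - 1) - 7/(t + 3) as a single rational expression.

Common denominator (t - 1)(t + 3). Numerator: 3(t + 3) - 7(t - 1) = (3t + 9) - (7t - 7) = -4t + 16
Result: (-4t + 16)/[(t - 1)(t + 3)]


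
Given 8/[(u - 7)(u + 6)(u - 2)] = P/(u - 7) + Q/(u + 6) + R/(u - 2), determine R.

Cover-up at u = 2: R = 8/[(2 - 7)(2 + 6)] = 8/[(-5)(8)] = -8/40 = -1/5


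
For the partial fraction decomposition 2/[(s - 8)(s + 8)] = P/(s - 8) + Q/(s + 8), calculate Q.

Cover-up at s = -8: Q = 2/(-8 - 8) = -2/16 = -1/8


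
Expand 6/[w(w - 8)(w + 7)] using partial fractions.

Using cover-up method: α = -3/28, β = 1/20, γ = 2/35
Result: (-3/28)/w + (1/20)/(w - 8) + (2/35)/(w + 7)


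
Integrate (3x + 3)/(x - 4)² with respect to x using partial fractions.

Decompose: α = 3, β = 3·4 + 3 = 15, so (3x + 3)/(x - 4)² = 3/(x - 4) + 15/(x - 4)². Integrate: ∫ α/(x - 4) dx = 3 ln|(x - 4)|; ∫ β/(x - 4)² dx = -15/(x - 4). Sum: 3 ln|(x - 4)| - 15/(x - 4) + C


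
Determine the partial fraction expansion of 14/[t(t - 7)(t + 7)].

Using cover-up method: A = -2/7, B = 1/7, C = 1/7
Result: (-2/7)/t + (1/7)/(t - 7) + (1/7)/(t + 7)


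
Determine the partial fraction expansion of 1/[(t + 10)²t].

Cover-up at t=0: γ = 1/(0 + 10)² = 1/100. Cover-up at t=-10: β = 1/(-10 - 0) = -1/10. Comparing t² coeff: α = -γ = -1/100
Result: (-1/100)/(t + 10) - (1/10)/(t + 10)² + (1/100)/t


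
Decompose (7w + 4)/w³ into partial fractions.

(7w + 4) = Aw² + Bw + C. At w = 0: C = 7·0 + 4 = 4. Coefficients: A = 0, B = 7
Result: 7/w² + 4/w³


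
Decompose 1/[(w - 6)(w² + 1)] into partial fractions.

Cover-up at w = 6: A = 1/(6² + 1) = 1/37. Then B = -A = -1/37, C = -A·(0 + 6) = -6/37
Result: (1/37)/(w - 6) - ((1/37)w + 6/37)/(w² + 1)


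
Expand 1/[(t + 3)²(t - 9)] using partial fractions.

Cover-up at t=9: C = 1/(9 + 3)² = 1/144. Cover-up at t=-3: B = 1/(-3 - 9) = -1/12. Comparing t² coeff: A = -C = -1/144
Result: (-1/144)/(t + 3) - (1/12)/(t + 3)² + (1/144)/(t - 9)


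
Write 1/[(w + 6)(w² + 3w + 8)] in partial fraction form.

Cover-up at w = -6: P = 1/((-6)² + 3·(-6) + 8) = 1/26. Then Q = -P = -1/26, R = -P·(3 - 6) = 3/26
Result: (1/26)/(w + 6) - ((1/26)w - 3/26)/(w² + 3w + 8)


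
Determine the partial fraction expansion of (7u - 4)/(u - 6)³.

(7u - 4) = α(u - 6)² + β(u - 6) + γ. At u = 6: γ = 7·6 - 4 = 38. Coefficients: α = 0, β = 7
Result: 7/(u - 6)² + 38/(u - 6)³


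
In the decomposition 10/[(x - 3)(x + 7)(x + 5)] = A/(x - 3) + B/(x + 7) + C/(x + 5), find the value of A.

Cover-up at x = 3: A = 10/[(3 + 7)(3 + 5)] = 10/[(10)(8)] = 10/80 = 1/8


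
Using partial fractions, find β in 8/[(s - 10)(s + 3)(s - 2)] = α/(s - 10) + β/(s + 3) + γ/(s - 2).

Cover-up at s = -3: β = 8/[(-3 - 10)(-3 - 2)] = 8/[(-13)(-5)] = 8/65


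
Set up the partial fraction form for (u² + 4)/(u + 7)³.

Repeated linear factor (power 3): A/(u + 7) + B/(u + 7)² + C/(u + 7)³


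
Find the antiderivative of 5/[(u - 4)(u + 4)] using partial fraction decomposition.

Decompose: 5/[(u - 4)(u + 4)] = (5/8)/(u - 4) - (5/8)/(u + 4). Integrate each term: (5/8) ln|(u - 4)| - (5/8) ln|(u + 4)| + C


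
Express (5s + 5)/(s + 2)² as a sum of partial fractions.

(5s + 5) = α(s + 2) + β. At s = -2: β = 5·(-2) + 5 = -5. Coeff of s: α = 5
Result: 5/(s + 2) - 5/(s + 2)²


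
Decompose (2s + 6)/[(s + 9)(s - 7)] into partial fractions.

At s=-9: P = (2·(-9) + 6)/(-9 - 7) = 3/4. At s=7: Q = (2·7 + 6)/(7 + 9) = 5/4
Result: (3/4)/(s + 9) + (5/4)/(s - 7)


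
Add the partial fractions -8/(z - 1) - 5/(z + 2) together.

Common denominator (z - 1)(z + 2). Numerator: -8(z + 2) - 5(z - 1) = (-8z - 16) - (5z - 5) = -13z - 11
Result: (-13z - 11)/[(z - 1)(z + 2)]


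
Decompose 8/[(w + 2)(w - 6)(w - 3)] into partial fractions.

Using cover-up method: α = 1/5, β = 1/3, γ = -8/15
Result: (1/5)/(w + 2) + (1/3)/(w - 6) - (8/15)/(w - 3)


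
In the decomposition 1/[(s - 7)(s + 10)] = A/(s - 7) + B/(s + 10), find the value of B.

Cover-up at s = -10: B = 1/(-10 - 7) = -1/17


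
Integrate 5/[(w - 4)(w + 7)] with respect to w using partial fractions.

Decompose: 5/[(w - 4)(w + 7)] = (5/11)/(w - 4) - (5/11)/(w + 7). Integrate each term: (5/11) ln|(w - 4)| - (5/11) ln|(w + 7)| + C


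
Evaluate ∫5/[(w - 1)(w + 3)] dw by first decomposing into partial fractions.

Decompose: 5/[(w - 1)(w + 3)] = (5/4)/(w - 1) - (5/4)/(w + 3). Integrate each term: (5/4) ln|(w - 1)| - (5/4) ln|(w + 3)| + C


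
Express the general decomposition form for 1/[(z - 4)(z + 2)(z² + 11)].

Two linear + quadratic: α/(z - 4) + β/(z + 2) + (γz + δ)/(z² + 11)


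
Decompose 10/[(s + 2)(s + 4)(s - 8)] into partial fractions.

Using cover-up method: A = -1/2, B = 5/12, C = 1/12
Result: (-1/2)/(s + 2) + (5/12)/(s + 4) + (1/12)/(s - 8)


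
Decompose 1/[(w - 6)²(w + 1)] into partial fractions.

Cover-up at w=-1: C = 1/(-1 - 6)² = 1/49. Cover-up at w=6: B = 1/(6 + 1) = 1/7. Comparing w² coeff: A = -C = -1/49
Result: (-1/49)/(w - 6) + (1/7)/(w - 6)² + (1/49)/(w + 1)


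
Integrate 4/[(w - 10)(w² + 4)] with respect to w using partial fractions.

Cover-up at w=10: α = 4/(10²+4) = 1/26. Coeff matching: β = -1/26, γ = -5/13. Decomposition: (1/26)/(w - 10) - ((1/26)w + 5/13)/(w² + 4). Integrate: linear → ln, quadratic → (1/2)ln + arctan: (1/26) ln|(w - 10)| - (1/52) ln(w² + 4) - (5/26) arctan(w/2) + C


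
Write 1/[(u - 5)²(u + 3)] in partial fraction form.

Cover-up at u=-3: γ = 1/(-3 - 5)² = 1/64. Cover-up at u=5: β = 1/(5 + 3) = 1/8. Comparing u² coeff: α = -γ = -1/64
Result: (-1/64)/(u - 5) + (1/8)/(u - 5)² + (1/64)/(u + 3)


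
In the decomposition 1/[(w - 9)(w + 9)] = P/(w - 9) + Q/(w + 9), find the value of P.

Cover-up at w = 9: P = 1/(9 + 9) = 1/18


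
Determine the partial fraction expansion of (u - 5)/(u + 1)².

(u - 5) = P(u + 1) + Q. At u = -1: Q = 1·(-1) - 5 = -6. Coeff of u: P = 1
Result: 1/(u + 1) - 6/(u + 1)²


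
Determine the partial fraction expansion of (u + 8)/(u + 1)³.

(u + 8) = A(u + 1)² + B(u + 1) + C. At u = -1: C = 1·(-1) + 8 = 7. Coefficients: A = 0, B = 1
Result: 1/(u + 1)² + 7/(u + 1)³


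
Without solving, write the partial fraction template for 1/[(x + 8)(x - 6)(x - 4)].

Three distinct linear factors: α/(x + 8) + β/(x - 6) + γ/(x - 4)


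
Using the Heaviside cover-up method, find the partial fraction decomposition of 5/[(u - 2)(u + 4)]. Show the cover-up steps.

Cover (u - 2): set u=2, get α = 5/(2 + 4) = 5/6. Cover (u + 4): set u=-4, get β = 5/(-4 - 2) = -5/6.
Result: (5/6)/(u - 2) - (5/6)/(u + 4)


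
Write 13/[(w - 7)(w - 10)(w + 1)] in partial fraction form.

Using cover-up method: α = -13/24, β = 13/33, γ = 13/88
Result: (-13/24)/(w - 7) + (13/33)/(w - 10) + (13/88)/(w + 1)


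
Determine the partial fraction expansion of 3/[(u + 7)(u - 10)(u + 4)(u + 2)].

Using Heaviside cover-up: (-1/85)/(u + 7) + (1/952)/(u - 10) + (1/28)/(u + 4) - (1/40)/(u + 2)


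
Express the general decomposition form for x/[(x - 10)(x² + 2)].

Linear + irreducible quadratic: P/(x - 10) + (Qx + R)/(x² + 2)


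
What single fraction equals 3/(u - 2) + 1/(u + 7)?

Common denominator (u - 2)(u + 7). Numerator: 3(u + 7) + 1(u - 2) = (3u + 21) + (u - 2) = 4u + 19
Result: (4u + 19)/[(u - 2)(u + 7)]


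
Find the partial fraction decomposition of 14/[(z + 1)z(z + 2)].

Using cover-up method: P = -14, Q = 7, R = 7
Result: -14/(z + 1) + 7/z + 7/(z + 2)


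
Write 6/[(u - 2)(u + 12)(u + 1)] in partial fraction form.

Using cover-up method: A = 1/7, B = 3/77, C = -2/11
Result: (1/7)/(u - 2) + (3/77)/(u + 12) - (2/11)/(u + 1)


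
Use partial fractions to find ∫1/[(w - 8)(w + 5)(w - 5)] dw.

Cover-up: A = 1/39, B = 1/130, C = -1/30. Decomposition: (1/39)/(w - 8) + (1/130)/(w + 5) - (1/30)/(w - 5). Integrate each term: (1/39) ln|(w - 8)| + (1/130) ln|(w + 5)| - (1/30) ln|(w - 5)| + C


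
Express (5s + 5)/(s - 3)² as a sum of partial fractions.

(5s + 5) = α(s - 3) + β. At s = 3: β = 5·3 + 5 = 20. Coeff of s: α = 5
Result: 5/(s - 3) + 20/(s - 3)²


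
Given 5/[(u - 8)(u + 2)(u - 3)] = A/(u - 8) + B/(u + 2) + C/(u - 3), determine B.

Cover-up at u = -2: B = 5/[(-2 - 8)(-2 - 3)] = 5/[(-10)(-5)] = 5/50 = 1/10


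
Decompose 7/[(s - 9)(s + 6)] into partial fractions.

7/(s - 9)(s + 6) = α/(s - 9) + β/(s + 6). α = 7/(9 + 6) = 7/15, β = 7/(-6 - 9) = -7/15
Result: (7/15)/(s - 9) - (7/15)/(s + 6)


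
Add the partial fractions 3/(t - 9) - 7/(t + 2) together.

Common denominator (t - 9)(t + 2). Numerator: 3(t + 2) - 7(t - 9) = (3t + 6) - (7t - 63) = -4t + 69
Result: (-4t + 69)/[(t - 9)(t + 2)]


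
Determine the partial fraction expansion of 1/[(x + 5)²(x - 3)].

Cover-up at x=3: R = 1/(3 + 5)² = 1/64. Cover-up at x=-5: Q = 1/(-5 - 3) = -1/8. Comparing x² coeff: P = -R = -1/64
Result: (-1/64)/(x + 5) - (1/8)/(x + 5)² + (1/64)/(x - 3)


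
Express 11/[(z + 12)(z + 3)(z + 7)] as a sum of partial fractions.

Using cover-up method: α = 11/45, β = 11/36, γ = -11/20
Result: (11/45)/(z + 12) + (11/36)/(z + 3) - (11/20)/(z + 7)


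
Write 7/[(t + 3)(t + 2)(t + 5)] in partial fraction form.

Using cover-up method: A = -7/2, B = 7/3, C = 7/6
Result: (-7/2)/(t + 3) + (7/3)/(t + 2) + (7/6)/(t + 5)


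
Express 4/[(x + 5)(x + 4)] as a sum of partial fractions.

4/(x + 5)(x + 4) = A/(x + 5) + B/(x + 4). A = 4/(-5 + 4) = -4, B = 4/(-4 + 5) = 4
Result: -4/(x + 5) + 4/(x + 4)


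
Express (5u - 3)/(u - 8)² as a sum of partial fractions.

(5u - 3) = α(u - 8) + β. At u = 8: β = 5·8 - 3 = 37. Coeff of u: α = 5
Result: 5/(u - 8) + 37/(u - 8)²


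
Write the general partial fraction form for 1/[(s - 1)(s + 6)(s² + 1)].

Two linear + quadratic: A/(s - 1) + B/(s + 6) + (Cs + D)/(s² + 1)


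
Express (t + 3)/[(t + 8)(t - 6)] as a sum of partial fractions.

At t=-8: α = (1·(-8) + 3)/(-8 - 6) = 5/14. At t=6: β = (1·6 + 3)/(6 + 8) = 9/14
Result: (5/14)/(t + 8) + (9/14)/(t - 6)


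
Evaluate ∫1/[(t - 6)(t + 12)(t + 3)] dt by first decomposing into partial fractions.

Cover-up: P = 1/162, Q = 1/162, R = -1/81. Decomposition: (1/162)/(t - 6) + (1/162)/(t + 12) - (1/81)/(t + 3). Integrate each term: (1/162) ln|(t - 6)| + (1/162) ln|(t + 12)| - (1/81) ln|(t + 3)| + C


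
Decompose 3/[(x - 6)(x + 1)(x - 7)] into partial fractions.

Using cover-up method: P = -3/7, Q = 3/56, R = 3/8
Result: (-3/7)/(x - 6) + (3/56)/(x + 1) + (3/8)/(x - 7)


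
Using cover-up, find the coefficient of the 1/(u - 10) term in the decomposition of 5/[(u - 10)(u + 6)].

Cover (u - 10), set u=10: 5/((u + 6) at u=10) = 5/(16) = 5/16


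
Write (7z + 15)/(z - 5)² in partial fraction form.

(7z + 15) = α(z - 5) + β. At z = 5: β = 7·5 + 15 = 50. Coeff of z: α = 7
Result: 7/(z - 5) + 50/(z - 5)²


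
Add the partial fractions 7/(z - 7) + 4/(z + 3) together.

Common denominator (z - 7)(z + 3). Numerator: 7(z + 3) + 4(z - 7) = (7z + 21) + (4z - 28) = 11z - 7
Result: (11z - 7)/[(z - 7)(z + 3)]


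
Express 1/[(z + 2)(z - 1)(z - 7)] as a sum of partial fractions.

Using cover-up method: A = 1/27, B = -1/18, C = 1/54
Result: (1/27)/(z + 2) - (1/18)/(z - 1) + (1/54)/(z - 7)


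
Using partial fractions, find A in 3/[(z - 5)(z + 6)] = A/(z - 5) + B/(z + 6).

Cover-up at z = 5: A = 3/(5 + 6) = 3/11


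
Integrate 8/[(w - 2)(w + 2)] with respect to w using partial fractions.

Decompose: 8/[(w - 2)(w + 2)] = 2/(w - 2) - 2/(w + 2). Integrate each term: 2 ln|(w - 2)| - 2 ln|(w + 2)| + C


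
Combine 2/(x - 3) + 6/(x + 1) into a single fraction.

Common denominator (x - 3)(x + 1). Numerator: 2(x + 1) + 6(x - 3) = (2x + 2) + (6x - 18) = 8x - 16
Result: (8x - 16)/[(x - 3)(x + 1)]


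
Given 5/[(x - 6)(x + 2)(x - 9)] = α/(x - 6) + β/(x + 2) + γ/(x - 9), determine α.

Cover-up at x = 6: α = 5/[(6 + 2)(6 - 9)] = 5/[(8)(-3)] = -5/24


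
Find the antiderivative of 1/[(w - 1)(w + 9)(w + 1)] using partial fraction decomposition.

Cover-up: α = 1/20, β = 1/80, γ = -1/16. Decomposition: (1/20)/(w - 1) + (1/80)/(w + 9) - (1/16)/(w + 1). Integrate each term: (1/20) ln|(w - 1)| + (1/80) ln|(w + 9)| - (1/16) ln|(w + 1)| + C


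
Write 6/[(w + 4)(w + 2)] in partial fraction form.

6/(w + 4)(w + 2) = P/(w + 4) + Q/(w + 2). P = 6/(-4 + 2) = -3, Q = 6/(-2 + 4) = 3
Result: -3/(w + 4) + 3/(w + 2)


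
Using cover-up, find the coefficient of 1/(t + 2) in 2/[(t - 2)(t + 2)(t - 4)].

Cover (t + 2), set t=-2: 2/[(-2 - 2)(-2 - 4)] = 1/12


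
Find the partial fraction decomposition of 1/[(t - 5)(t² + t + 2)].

Cover-up at t = 5: α = 1/(5² + 1·5 + 2) = 1/32. Then β = -α = -1/32, γ = -α·(1 + 5) = -3/16
Result: (1/32)/(t - 5) - ((1/32)t + 3/16)/(t² + t + 2)


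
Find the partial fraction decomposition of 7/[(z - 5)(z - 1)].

7/(z - 5)(z - 1) = α/(z - 5) + β/(z - 1). α = 7/(5 - 1) = 7/4, β = 7/(1 - 5) = -7/4
Result: (7/4)/(z - 5) - (7/4)/(z - 1)


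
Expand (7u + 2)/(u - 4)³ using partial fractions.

(7u + 2) = A(u - 4)² + B(u - 4) + C. At u = 4: C = 7·4 + 2 = 30. Coefficients: A = 0, B = 7
Result: 7/(u - 4)² + 30/(u - 4)³


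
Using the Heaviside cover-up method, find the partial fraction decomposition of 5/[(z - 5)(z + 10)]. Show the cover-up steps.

Cover (z - 5): set z=5, get α = 5/(5 + 10) = 1/3. Cover (z + 10): set z=-10, get β = 5/(-10 - 5) = -1/3.
Result: (1/3)/(z - 5) - (1/3)/(z + 10)


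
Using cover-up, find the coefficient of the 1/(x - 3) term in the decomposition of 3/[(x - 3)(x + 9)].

Cover (x - 3), set x=3: 3/((x + 9) at x=3) = 3/(12) = 1/4


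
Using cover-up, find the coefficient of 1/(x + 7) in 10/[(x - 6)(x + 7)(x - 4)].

Cover (x + 7), set x=-7: 10/[(-7 - 6)(-7 - 4)] = 10/143


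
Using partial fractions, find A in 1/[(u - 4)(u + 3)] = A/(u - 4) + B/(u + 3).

Cover-up at u = 4: A = 1/(4 + 3) = 1/7


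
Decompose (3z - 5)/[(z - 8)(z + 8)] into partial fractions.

At z=8: P = (3·8 - 5)/(8 + 8) = 19/16. At z=-8: Q = (3·(-8) - 5)/(-8 - 8) = 29/16
Result: (19/16)/(z - 8) + (29/16)/(z + 8)


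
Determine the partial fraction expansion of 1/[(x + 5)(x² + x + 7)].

Cover-up at x = -5: P = 1/((-5)² + 1·(-5) + 7) = 1/27. Then Q = -P = -1/27, R = -P·(1 - 5) = 4/27
Result: (1/27)/(x + 5) - ((1/27)x - 4/27)/(x² + x + 7)


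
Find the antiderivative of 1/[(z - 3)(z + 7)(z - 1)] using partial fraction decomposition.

Cover-up: P = 1/20, Q = 1/80, R = -1/16. Decomposition: (1/20)/(z - 3) + (1/80)/(z + 7) - (1/16)/(z - 1). Integrate each term: (1/20) ln|(z - 3)| + (1/80) ln|(z + 7)| - (1/16) ln|(z - 1)| + C


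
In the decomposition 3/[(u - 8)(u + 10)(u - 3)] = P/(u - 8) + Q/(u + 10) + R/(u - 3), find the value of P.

Cover-up at u = 8: P = 3/[(8 + 10)(8 - 3)] = 3/[(18)(5)] = 3/90 = 1/30
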